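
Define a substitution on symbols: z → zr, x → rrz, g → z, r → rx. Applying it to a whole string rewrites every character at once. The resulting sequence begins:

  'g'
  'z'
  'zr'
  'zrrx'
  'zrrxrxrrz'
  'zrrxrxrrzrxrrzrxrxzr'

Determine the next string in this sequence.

Applying the rule to each of the 20 symbols of zrrxrxrrzrxrrzrxrxzr gives the pieces zr rx rx rrz rx rrz rx rx zr rx rrz rx rx zr rx rrz rx rrz zr rx, which concatenate to the answer.

zrrxrxrrzrxrrzrxrxzrrxrrzrxrxzrrxrrzrxrrzzrrx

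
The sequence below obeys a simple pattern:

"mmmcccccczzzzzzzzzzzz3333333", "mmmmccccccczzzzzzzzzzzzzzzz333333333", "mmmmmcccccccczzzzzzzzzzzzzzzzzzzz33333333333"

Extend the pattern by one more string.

mmmmmmccccccccczzzzzzzzzzzzzzzzzzzzzzzz3333333333333

Reading off run lengths: m runs 3, 4, 5; c runs 6, 7, 8; z runs 12, 16, 20; 3 runs 7, 9, 11 — each is linear in n, where the shown terms are n = 3, 4, 5.
At n = 6 the blocks have lengths 6, 9, 24, 13.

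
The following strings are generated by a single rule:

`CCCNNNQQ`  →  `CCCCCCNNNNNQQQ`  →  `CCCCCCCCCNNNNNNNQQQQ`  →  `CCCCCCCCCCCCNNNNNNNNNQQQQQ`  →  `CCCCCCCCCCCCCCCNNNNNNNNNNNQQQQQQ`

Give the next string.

CCCCCCCCCCCCCCCCCCNNNNNNNNNNNNNQQQQQQQ

The n-th term is 3n C's then 2n+1 N's then n+1 Q's (n = 1, 2, …).
For the next term, n = 6, so the run lengths are 18, 13, 7.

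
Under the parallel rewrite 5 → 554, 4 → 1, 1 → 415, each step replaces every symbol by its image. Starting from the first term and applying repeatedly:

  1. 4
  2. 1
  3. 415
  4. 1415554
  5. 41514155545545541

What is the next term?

14155544151415554554554155455415545541415

φ(41514155545545541) expands symbol-by-symbol to 1 415 554 415 1 415 554 554 554 1 554 554 1 554 554 1 415; joining the 17 pieces gives the next term.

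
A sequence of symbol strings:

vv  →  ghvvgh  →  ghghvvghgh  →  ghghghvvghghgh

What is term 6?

Every step adds gh to the front and gh to the end of the previous string.
From ghghghvvghghgh, 2 further steps: ghghghvvghghgh → ghghghghvvghghghgh → (answer).

ghghghghghvvghghghghgh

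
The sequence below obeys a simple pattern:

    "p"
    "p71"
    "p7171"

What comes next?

p717171

The strings grow by a fixed suffix 71 each time.
One more step from p7171 gives the answer.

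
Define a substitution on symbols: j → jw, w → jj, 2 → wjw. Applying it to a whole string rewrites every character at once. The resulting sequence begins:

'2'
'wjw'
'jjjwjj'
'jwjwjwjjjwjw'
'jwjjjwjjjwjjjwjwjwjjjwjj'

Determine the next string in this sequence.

Applying the rule to each of the 24 symbols of jwjjjwjjjwjjjwjwjwjjjwjj gives the pieces jw jj jw jw jw jj jw jw jw jj jw jw jw jj jw jj jw jj jw jw jw jj jw jw, which concatenate to the answer.

jwjjjwjwjwjjjwjwjwjjjwjwjwjjjwjjjwjjjwjwjwjjjwjw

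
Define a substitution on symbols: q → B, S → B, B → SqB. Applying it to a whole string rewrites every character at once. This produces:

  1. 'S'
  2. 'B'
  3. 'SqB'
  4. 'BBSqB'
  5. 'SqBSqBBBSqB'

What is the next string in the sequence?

BBSqBBBSqBSqBSqBBBSqB

Apply φ to SqBSqBBBSqB symbol by symbol: S→B, q→B, B→SqB, S→B, q→B, B→SqB, B→SqB, B→SqB, S→B, q→B, B→SqB; joined: B B SqB B B SqB SqB SqB B B SqB.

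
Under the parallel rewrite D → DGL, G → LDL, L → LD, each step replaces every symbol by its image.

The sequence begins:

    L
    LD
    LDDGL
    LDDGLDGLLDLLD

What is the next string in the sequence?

Rewriting the 13 symbols of LDDGLDGLLDLLD one by one yields LD DGL DGL LDL LD DGL LDL LD LD DGL LD LD DGL; concatenated:

LDDGLDGLLDLLDDGLLDLLDLDDGLLDLDDGL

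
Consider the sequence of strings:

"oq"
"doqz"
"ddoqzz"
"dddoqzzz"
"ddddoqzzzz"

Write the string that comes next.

dddddoqzzzzz

Each term wraps the previous one in d on the left and z on the right.
So the next term is d·ddddoqzzzz·z.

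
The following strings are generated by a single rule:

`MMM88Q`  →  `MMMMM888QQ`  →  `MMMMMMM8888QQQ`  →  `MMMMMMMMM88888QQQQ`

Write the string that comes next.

MMMMMMMMMMM888888QQQQQ

Term n consists of 2n+1 M's, followed by n+1 8's, followed by n Q's (n = 1, 2, …).
For the next term, n = 5, so the run lengths are 11, 6, 5.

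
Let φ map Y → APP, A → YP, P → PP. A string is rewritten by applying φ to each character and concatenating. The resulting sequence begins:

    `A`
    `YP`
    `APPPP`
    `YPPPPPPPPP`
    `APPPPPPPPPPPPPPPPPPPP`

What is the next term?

YPPPPPPPPPPPPPPPPPPPPPPPPPPPPPPPPPPPPPPPPP

Applying the rule to each of the 21 symbols of APPPPPPPPPPPPPPPPPPPP gives the pieces YP PP PP PP PP PP PP PP PP PP PP PP PP PP PP PP PP PP PP PP PP, which concatenate to the answer.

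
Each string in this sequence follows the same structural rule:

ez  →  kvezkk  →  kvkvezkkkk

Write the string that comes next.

kvkvkvezkkkkkk

s(k+1) = kv·s(k)·kk, so each term gains kv as a prefix and kk as a suffix.
One more step from kvkvezkkkk gives the answer.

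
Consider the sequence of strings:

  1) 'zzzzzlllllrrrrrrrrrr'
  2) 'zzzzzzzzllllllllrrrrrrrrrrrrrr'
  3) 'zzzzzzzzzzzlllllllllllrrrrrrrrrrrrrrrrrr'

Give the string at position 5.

zzzzzzzzzzzzzzzzzlllllllllllllllllrrrrrrrrrrrrrrrrrrrrrrrrrr

The n-th term is 3n-1 z's then 3n-1 l's then 4n+2 r's, where the shown terms are n = 2, 3, 4.
Setting n = 6 gives 17, 17, 26 characters in each block.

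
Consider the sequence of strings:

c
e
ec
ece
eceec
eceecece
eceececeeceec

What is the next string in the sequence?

This is a Fibonacci-style word recurrence s(k) = s(k−1)·s(k−2): e.g. e·c = ec.
The next term joins eceececeeceec and eceecece.

eceececeeceececeecece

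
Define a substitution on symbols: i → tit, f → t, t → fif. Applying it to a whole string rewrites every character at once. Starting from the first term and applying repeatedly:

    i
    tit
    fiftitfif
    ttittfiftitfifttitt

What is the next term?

Applying the rule to each of the 19 symbols of ttittfiftitfifttitt gives the pieces fif fif tit fif fif t tit t fif tit fif t tit t fif fif tit fif fif, which concatenate to the answer.

fiffiftitfiffifttittfiftitfifttittfiffiftitfiffif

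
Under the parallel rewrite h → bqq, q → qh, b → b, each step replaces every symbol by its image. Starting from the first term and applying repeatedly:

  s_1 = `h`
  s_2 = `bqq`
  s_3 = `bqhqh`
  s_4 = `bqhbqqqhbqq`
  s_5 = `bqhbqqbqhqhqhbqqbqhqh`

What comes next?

Rewriting the 21 symbols of bqhbqqbqhqhqhbqqbqhqh one by one yields b qh bqq b qh qh b qh bqq qh bqq qh bqq b qh qh b qh bqq qh bqq; concatenated:

bqhbqqbqhqhbqhbqqqhbqqqhbqqbqhqhbqhbqqqhbqq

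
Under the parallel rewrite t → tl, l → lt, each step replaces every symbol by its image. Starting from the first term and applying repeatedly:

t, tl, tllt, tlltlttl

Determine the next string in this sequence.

Expanding tlltlttl: t→tl, l→lt, l→lt, t→tl, l→lt, t→tl, t→tl, l→lt. Concatenated: tl lt lt tl lt tl tl lt.

tlltlttllttltllt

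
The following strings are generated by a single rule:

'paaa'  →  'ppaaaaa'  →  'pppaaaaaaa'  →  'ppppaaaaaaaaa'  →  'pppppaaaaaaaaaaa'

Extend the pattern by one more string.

ppppppaaaaaaaaaaaaa

Term n consists of n p's, followed by 2n+1 a's (n = 1, 2, …).
At n = 6 the blocks have lengths 6, 13.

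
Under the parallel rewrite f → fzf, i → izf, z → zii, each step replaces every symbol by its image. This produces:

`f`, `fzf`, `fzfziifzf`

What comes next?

Expanding fzfziifzf: f→fzf, z→zii, f→fzf, z→zii, i→izf, i→izf, f→fzf, z→zii, f→fzf. Concatenated: fzf zii fzf zii izf izf fzf zii fzf.

fzfziifzfziiizfizffzfziifzf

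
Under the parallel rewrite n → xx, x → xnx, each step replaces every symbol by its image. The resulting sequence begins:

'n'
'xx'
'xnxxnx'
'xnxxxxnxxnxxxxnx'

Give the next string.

xnxxxxnxxnxxnxxnxxxxnxxnxxxxnxxnxxnxxnxxxxnx

Applying the rule to each of the 16 symbols of xnxxxxnxxnxxxxnx gives the pieces xnx xx xnx xnx xnx xnx xx xnx xnx xx xnx xnx xnx xnx xx xnx, which concatenate to the answer.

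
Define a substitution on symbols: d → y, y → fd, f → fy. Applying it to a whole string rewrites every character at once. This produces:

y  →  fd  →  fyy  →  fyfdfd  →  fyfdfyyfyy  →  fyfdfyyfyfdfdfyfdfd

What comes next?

fyfdfyyfyfdfdfyfdfyyfyyfyfdfyyfyy

Replace each of the 19 characters of fyfdfyyfyfdfdfyfdfd in place — fy fd fy y fy fd fd fy fd fy y fy y fy fd fy y fy y — and concatenate.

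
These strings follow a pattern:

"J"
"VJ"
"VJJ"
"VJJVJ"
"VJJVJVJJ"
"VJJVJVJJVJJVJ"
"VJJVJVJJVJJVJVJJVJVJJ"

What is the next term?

VJJVJVJJVJJVJVJJVJVJJVJJVJVJJVJJVJ

This is a Fibonacci-style word recurrence s(k) = s(k−1)·s(k−2): e.g. VJ·J = VJJ.
The next term joins VJJVJVJJVJJVJVJJVJVJJ and VJJVJVJJVJJVJ.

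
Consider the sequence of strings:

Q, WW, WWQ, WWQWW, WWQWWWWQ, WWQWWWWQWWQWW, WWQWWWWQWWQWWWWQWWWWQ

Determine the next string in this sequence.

WWQWWWWQWWQWWWWQWWWWQWWQWWWWQWWQWW

From term 3 onward, concatenate the last term with the second-to-last: WW·Q = WWQ, WWQ·WW = WWQWW, …
The next term joins WWQWWWWQWWQWWWWQWWWWQ and WWQWWWWQWWQWW.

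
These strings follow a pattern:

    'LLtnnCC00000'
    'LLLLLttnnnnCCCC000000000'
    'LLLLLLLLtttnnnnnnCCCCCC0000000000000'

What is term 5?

LLLLLLLLLLLLLLtttttnnnnnnnnnnCCCCCCCCCC000000000000000000000

Reading off run lengths: L runs 2, 5, 8; t runs 1, 2, 3; n runs 2, 4, 6; C runs 2, 4, 6; 0 runs 5, 9, 13 — each is linear in n (n = 1, 2, …).
Setting n = 5 gives 14, 5, 10, 10, 21 characters in each block.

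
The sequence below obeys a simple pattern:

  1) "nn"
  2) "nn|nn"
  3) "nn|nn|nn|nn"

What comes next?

nn|nn|nn|nn|nn|nn|nn|nn

Each string is two copies of the previous one joined by '|'.
One more doubling of nn|nn|nn|nn gives the answer.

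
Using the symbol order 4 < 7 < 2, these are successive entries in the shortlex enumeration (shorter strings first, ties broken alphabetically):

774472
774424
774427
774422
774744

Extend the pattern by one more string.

774747

The successor of 774744 increments the rightmost position that isn't already 2 and resets every position after it to 4.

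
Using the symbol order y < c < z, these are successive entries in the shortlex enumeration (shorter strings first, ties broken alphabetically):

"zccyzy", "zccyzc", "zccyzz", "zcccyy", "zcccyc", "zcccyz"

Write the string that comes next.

zccccy

Treat zcccyz as a base-3 numeral over the given alphabet and add one, carrying through any trailing z's.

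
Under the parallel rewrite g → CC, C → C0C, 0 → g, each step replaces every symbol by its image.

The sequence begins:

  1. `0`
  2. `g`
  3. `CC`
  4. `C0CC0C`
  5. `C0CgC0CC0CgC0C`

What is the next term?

C0CgC0CCCC0CgC0CC0CgC0CCCC0CgC0C

Replace each of the 14 characters of C0CgC0CC0CgC0C in place — C0C g C0C CC C0C g C0C C0C g C0C CC C0C g C0C — and concatenate.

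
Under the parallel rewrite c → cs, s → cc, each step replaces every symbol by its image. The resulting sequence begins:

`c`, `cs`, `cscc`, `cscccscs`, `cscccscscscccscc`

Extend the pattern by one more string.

cscccscscscccscccscccscscscccscs

Applying the rule to each of the 16 symbols of cscccscscscccscc gives the pieces cs cc cs cs cs cc cs cc cs cc cs cs cs cc cs cs, which concatenate to the answer.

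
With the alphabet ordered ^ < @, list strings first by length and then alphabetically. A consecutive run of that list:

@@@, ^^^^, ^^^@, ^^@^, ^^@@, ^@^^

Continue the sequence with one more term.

^@^@

Treat ^@^^ as a base-2 numeral over the given alphabet and add one, carrying through any trailing @'s.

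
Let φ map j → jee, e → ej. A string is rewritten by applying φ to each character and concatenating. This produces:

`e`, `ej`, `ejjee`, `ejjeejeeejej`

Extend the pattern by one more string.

Rewriting each symbol of ejjeejeeejej: e→ej, j→jee, j→jee, e→ej, e→ej, j→jee, e→ej, e→ej, e→ej, j→jee, e→ej, j→jee, which concatenates to ej jee jee ej ej jee ej ej ej jee ej jee.

ejjeejeeejejjeeejejejjeeejjee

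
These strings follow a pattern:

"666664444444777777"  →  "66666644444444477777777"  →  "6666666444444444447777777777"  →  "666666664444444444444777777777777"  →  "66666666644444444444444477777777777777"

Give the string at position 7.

Reading off run lengths: 6 runs 5, 6, 7, 8, 9; 4 runs 7, 9, 11, 13, 15; 7 runs 6, 8, 10, 12, 14 — each is linear in n, where the shown terms are n = 3, 4, 5, 6, 7.
Setting n = 9 gives 11, 19, 18 characters in each block.

666666666664444444444444444444777777777777777777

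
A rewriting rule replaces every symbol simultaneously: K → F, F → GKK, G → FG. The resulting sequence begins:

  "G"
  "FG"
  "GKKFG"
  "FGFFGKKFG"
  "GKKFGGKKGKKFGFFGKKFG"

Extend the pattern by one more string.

Rewriting the 20 symbols of GKKFGGKKGKKFGFFGKKFG one by one yields FG F F GKK FG FG F F FG F F GKK FG GKK GKK FG F F GKK FG; concatenated:

FGFFGKKFGFGFFFGFFGKKFGGKKGKKFGFFGKKFG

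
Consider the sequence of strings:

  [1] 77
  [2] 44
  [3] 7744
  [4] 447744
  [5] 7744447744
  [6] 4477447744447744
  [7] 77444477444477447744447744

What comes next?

From term 3 onward, concatenate the second-to-last term with the last: 77·44 = 7744, 44·7744 = 447744, …
So term 8 is 4477447744447744·77444477444477447744447744.

447744774444774477444477444477447744447744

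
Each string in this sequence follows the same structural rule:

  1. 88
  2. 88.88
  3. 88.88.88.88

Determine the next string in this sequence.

88.88.88.88.88.88.88.88

Each string is two copies of the previous one joined by '.'.
So the next term is two copies of 88.88.88.88 with '.' between the halves.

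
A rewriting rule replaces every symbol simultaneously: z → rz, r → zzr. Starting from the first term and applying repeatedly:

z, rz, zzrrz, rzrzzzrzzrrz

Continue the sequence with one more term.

Rewriting each symbol of rzrzzzrzzrrz: r→zzr, z→rz, r→zzr, z→rz, z→rz, z→rz, r→zzr, z→rz, z→rz, r→zzr, r→zzr, z→rz, which concatenates to zzr rz zzr rz rz rz zzr rz rz zzr zzr rz.

zzrrzzzrrzrzrzzzrrzrzzzrzzrrz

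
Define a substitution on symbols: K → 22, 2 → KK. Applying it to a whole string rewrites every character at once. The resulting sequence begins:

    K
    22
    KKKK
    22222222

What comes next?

Rewriting each symbol of 22222222: 2→KK, 2→KK, 2→KK, 2→KK, 2→KK, 2→KK, 2→KK, 2→KK, which concatenates to KK KK KK KK KK KK KK KK.

KKKKKKKKKKKKKKKK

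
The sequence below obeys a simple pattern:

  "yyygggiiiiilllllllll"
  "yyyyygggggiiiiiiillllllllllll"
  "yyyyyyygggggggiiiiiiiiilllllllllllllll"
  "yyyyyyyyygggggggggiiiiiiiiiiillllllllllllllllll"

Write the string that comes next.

Reading off run lengths: y runs 3, 5, 7, 9; g runs 3, 5, 7, 9; i runs 5, 7, 9, 11; l runs 9, 12, 15, 18 — each is linear in n, where the shown terms are n = 2, 3, 4, 5.
Setting n = 6 gives 11, 11, 13, 21 characters in each block.

yyyyyyyyyyygggggggggggiiiiiiiiiiiiilllllllllllllllllllll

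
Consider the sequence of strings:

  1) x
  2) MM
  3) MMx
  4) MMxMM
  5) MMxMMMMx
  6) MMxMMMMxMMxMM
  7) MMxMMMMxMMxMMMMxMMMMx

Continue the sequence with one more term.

MMxMMMMxMMxMMMMxMMMMxMMxMMMMxMMxMM

Each term (from the third on) is the previous term followed by the one before it: term 3 = MM·x = MMx.
So term 8 is MMxMMMMxMMxMMMMxMMMMx·MMxMMMMxMMxMM.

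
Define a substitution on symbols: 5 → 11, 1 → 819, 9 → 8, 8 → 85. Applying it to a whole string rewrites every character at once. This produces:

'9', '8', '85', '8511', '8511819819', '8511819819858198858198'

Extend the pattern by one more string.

8511819819858198858198851185819885851185819885

Replace each of the 22 characters of 8511819819858198858198 in place — 85 11 819 819 85 819 8 85 819 8 85 11 85 819 8 85 85 11 85 819 8 85 — and concatenate.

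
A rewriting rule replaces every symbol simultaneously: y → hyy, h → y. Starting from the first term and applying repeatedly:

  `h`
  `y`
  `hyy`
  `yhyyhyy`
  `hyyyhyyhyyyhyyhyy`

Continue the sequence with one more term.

yhyyhyyhyyyhyyhyyyhyyhyyhyyyhyyhyyyhyyhyy

Applying the rule to each of the 17 symbols of hyyyhyyhyyyhyyhyy gives the pieces y hyy hyy hyy y hyy hyy y hyy hyy hyy y hyy hyy y hyy hyy, which concatenate to the answer.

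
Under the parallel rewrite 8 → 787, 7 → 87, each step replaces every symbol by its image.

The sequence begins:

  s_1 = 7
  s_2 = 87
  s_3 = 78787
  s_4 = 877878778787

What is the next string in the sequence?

Apply φ to 877878778787 symbol by symbol: 8→787, 7→87, 7→87, 8→787, 7→87, 8→787, 7→87, 7→87, 8→787, 7→87, 8→787, 7→87; joined: 787 87 87 787 87 787 87 87 787 87 787 87.

78787877878778787877878778787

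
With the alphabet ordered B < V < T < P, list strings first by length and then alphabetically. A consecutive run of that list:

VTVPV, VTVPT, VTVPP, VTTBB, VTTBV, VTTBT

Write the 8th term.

VTTVB

Continuing the enumeration 2 steps past VTTBT: VTTBT → VTTBP → (answer).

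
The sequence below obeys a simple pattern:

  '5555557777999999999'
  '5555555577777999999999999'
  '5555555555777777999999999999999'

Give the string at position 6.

Each string has the form 5^{2n} 7^{n+1} 9^{3n}, where the shown terms are n = 3, 4, 5.
For term 6, n = 8, so the run lengths are 16, 9, 24.

5555555555555555777777777999999999999999999999999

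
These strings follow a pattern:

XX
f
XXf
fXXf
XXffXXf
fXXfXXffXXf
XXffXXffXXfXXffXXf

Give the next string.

This is a Fibonacci-style word recurrence s(k) = s(k−2)·s(k−1): e.g. XX·f = XXf.
Continuing: fXXfXXffXXf · XXffXXffXXfXXffXXf gives term 8.

fXXfXXffXXfXXffXXffXXfXXffXXf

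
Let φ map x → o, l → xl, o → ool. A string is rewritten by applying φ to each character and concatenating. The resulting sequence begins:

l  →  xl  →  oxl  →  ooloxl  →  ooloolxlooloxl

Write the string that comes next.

ooloolxlooloolxloxlooloolxlooloxl

Applying the rule to each of the 14 symbols of ooloolxlooloxl gives the pieces ool ool xl ool ool xl o xl ool ool xl ool o xl, which concatenate to the answer.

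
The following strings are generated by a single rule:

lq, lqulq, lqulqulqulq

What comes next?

lqulqulqulqulqulqulqulq

Every step duplicates the string with 'u' between the halves.
So the next term is two copies of lqulqulqulq with 'u' between the halves.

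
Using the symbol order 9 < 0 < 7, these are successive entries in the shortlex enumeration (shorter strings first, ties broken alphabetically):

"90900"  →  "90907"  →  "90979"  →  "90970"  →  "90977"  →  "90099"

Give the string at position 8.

90097

Continuing the enumeration 2 steps past 90099: 90099 → 90090 → (answer).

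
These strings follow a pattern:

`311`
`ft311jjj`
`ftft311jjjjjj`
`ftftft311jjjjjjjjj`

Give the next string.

Every step adds ft to the front and jjj to the end of the previous string.
Applying this once more to ftftft311jjjjjjjjj:

ftftftft311jjjjjjjjjjjj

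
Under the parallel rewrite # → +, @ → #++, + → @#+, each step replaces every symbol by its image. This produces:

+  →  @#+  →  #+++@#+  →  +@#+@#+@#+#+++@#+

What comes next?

@#+#+++@#+#+++@#+#+++@#++@#+@#+@#+#+++@#+

Replace each of the 17 characters of +@#+@#+@#+#+++@#+ in place — @#+ #++ + @#+ #++ + @#+ #++ + @#+ + @#+ @#+ @#+ #++ + @#+ — and concatenate.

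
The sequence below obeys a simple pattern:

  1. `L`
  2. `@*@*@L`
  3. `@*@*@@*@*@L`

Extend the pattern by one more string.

Every step adds @*@*@ at the front: s(k+1) = @*@*@·s(k).
So the next term is @*@*@·@*@*@@*@*@L.

@*@*@@*@*@@*@*@L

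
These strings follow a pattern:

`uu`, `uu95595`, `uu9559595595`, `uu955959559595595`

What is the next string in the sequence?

The strings grow by a fixed suffix 95595 each time.
Applying this once more to uu955959559595595:

uu95595955959559595595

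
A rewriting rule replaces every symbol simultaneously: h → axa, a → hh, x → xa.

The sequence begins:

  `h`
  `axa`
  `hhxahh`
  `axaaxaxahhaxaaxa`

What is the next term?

hhxahhhhxahhxahhaxaaxahhxahhhhxahh

Applying the rule to each of the 16 symbols of axaaxaxahhaxaaxa gives the pieces hh xa hh hh xa hh xa hh axa axa hh xa hh hh xa hh, which concatenate to the answer.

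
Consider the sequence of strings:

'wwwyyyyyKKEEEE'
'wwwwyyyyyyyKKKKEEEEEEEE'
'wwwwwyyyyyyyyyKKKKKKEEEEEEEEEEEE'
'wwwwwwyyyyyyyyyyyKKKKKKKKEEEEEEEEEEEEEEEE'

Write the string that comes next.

wwwwwwwyyyyyyyyyyyyyKKKKKKKKKKEEEEEEEEEEEEEEEEEEEE

Each string has the form w^{n+2} y^{2n+3} K^{2n} E^{4n} (n = 1, 2, …).
At n = 5 the blocks have lengths 7, 13, 10, 20.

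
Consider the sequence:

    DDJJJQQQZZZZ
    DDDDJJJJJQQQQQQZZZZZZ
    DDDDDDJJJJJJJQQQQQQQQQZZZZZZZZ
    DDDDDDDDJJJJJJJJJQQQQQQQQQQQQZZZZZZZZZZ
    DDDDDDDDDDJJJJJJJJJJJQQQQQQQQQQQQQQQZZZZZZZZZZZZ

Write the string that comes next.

Term n consists of 2n D's, followed by 2n+1 J's, followed by 3n Q's, followed by 2n+2 Z's (n = 1, 2, …).
Setting n = 6 gives 12, 13, 18, 14 characters in each block.

DDDDDDDDDDDDJJJJJJJJJJJJJQQQQQQQQQQQQQQQQQQZZZZZZZZZZZZZZ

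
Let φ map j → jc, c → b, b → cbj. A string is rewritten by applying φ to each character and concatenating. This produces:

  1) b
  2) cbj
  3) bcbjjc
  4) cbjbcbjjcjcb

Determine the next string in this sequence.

bcbjjccbjbcbjjcjcbjcbcbj

Expanding cbjbcbjjcjcb: c→b, b→cbj, j→jc, b→cbj, c→b, b→cbj, j→jc, j→jc, c→b, j→jc, c→b, b→cbj. Concatenated: b cbj jc cbj b cbj jc jc b jc b cbj.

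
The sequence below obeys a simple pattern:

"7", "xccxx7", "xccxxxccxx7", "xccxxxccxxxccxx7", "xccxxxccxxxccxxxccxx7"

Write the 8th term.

xccxxxccxxxccxxxccxxxccxxxccxxxccxx7

The strings grow by a fixed prefix xccxx each time.
From xccxxxccxxxccxxxccxx7, 3 further steps: xccxxxccxxxccxxxccxx7 → xccxxxccxxxccxxxccxxxccxx7 → xccxxxccxxxccxxxccxxxccxxxccxx7 → (answer).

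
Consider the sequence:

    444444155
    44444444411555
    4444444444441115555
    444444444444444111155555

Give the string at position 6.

Each string has the form 4^{3n} 1^{n-1} 5^{n}, where the shown terms are n = 2, 3, 4, 5.
At n = 7 the blocks have lengths 21, 6, 7.

4444444444444444444441111115555555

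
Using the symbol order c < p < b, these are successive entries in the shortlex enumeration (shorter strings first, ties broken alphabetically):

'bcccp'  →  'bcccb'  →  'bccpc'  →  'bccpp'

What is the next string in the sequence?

bccpb

Find the rightmost character of bccpp below b, bump it to the next letter, and reset everything to its right to c.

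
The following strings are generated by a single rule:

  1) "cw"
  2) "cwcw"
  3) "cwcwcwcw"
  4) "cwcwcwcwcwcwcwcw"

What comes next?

s(k+1) = s(k)·s(k) — each term doubles the last.
Doubling cwcwcwcwcwcwcwcw:

cwcwcwcwcwcwcwcwcwcwcwcwcwcwcwcw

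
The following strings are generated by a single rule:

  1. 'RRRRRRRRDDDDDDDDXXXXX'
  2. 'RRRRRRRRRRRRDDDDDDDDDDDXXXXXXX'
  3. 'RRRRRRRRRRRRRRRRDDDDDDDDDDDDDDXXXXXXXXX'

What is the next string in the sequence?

RRRRRRRRRRRRRRRRRRRRDDDDDDDDDDDDDDDDDXXXXXXXXXXX

The n-th term is 4n R's then 3n+2 D's then 2n+1 X's, where the shown terms are n = 2, 3, 4.
At n = 5 the blocks have lengths 20, 17, 11.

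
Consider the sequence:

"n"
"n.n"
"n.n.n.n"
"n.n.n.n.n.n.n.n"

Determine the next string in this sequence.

s(k+1) = s(k)·.·s(k) — each term doubles the last with '.' between the halves.
So the next term is two copies of n.n.n.n.n.n.n.n with '.' between the halves.

n.n.n.n.n.n.n.n.n.n.n.n.n.n.n.n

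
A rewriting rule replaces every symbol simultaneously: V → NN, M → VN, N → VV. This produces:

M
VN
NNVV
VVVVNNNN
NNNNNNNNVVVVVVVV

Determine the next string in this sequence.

Rewriting the 16 symbols of NNNNNNNNVVVVVVVV one by one yields VV VV VV VV VV VV VV VV NN NN NN NN NN NN NN NN; concatenated:

VVVVVVVVVVVVVVVVNNNNNNNNNNNNNNNN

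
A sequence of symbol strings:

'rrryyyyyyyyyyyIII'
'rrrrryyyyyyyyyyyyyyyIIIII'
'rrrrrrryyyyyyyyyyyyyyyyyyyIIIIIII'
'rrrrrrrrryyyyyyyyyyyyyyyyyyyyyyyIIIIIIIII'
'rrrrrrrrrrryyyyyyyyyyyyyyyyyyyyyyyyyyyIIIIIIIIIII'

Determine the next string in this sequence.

rrrrrrrrrrrrryyyyyyyyyyyyyyyyyyyyyyyyyyyyyyyIIIIIIIIIIIII

The n-th term is 2n-1 r's then 4n+3 y's then 2n-1 I's, where the shown terms are n = 2, 3, 4, 5, 6.
Setting n = 7 gives 13, 31, 13 characters in each block.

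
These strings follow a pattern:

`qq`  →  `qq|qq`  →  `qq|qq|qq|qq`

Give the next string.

s(k+1) = s(k)·|·s(k) — each term doubles the last with '|' between the halves.
One more doubling of qq|qq|qq|qq gives the answer.

qq|qq|qq|qq|qq|qq|qq|qq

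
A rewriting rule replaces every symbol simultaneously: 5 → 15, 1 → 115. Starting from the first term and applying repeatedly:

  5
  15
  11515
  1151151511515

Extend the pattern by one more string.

Applying the rule to each of the 13 symbols of 1151151511515 gives the pieces 115 115 15 115 115 15 115 15 115 115 15 115 15, which concatenate to the answer.

1151151511511515115151151151511515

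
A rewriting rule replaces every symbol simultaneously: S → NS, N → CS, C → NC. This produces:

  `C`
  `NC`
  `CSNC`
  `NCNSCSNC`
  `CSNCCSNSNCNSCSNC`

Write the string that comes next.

Applying the rule to each of the 16 symbols of CSNCCSNSNCNSCSNC gives the pieces NC NS CS NC NC NS CS NS CS NC CS NS NC NS CS NC, which concatenate to the answer.

NCNSCSNCNCNSCSNSCSNCCSNSNCNSCSNC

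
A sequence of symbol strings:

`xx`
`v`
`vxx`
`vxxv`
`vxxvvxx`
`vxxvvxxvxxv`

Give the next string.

vxxvvxxvxxvvxxvvxx

Each term (from the third on) is the previous term followed by the one before it: term 3 = v·xx = vxx.
So term 7 is vxxvvxxvxxv·vxxvvxx.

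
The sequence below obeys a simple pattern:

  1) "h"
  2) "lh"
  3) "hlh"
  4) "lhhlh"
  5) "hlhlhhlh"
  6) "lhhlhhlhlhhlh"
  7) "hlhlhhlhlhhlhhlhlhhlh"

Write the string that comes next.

lhhlhhlhlhhlhhlhlhhlhlhhlhhlhlhhlh

Each term (from the third on) is the two preceding terms concatenated in order: term 3 = h·lh = hlh.
Continuing: lhhlhhlhlhhlh · hlhlhhlhlhhlhhlhlhhlh gives term 8.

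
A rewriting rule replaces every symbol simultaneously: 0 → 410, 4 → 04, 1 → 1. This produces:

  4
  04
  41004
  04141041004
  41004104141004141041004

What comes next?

Rewriting the 23 symbols of 41004104141004141041004 one by one yields 04 1 410 410 04 1 410 04 1 04 1 410 410 04 1 04 1 410 04 1 410 410 04; concatenated:

04141041004141004104141041004104141004141041004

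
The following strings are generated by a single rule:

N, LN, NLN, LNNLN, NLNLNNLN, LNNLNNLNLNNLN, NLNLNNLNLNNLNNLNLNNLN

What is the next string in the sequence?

Each term (from the third on) is the two preceding terms concatenated in order: term 3 = N·LN = NLN.
The next term joins LNNLNNLNLNNLN and NLNLNNLNLNNLNNLNLNNLN.

LNNLNNLNLNNLNNLNLNNLNLNNLNNLNLNNLN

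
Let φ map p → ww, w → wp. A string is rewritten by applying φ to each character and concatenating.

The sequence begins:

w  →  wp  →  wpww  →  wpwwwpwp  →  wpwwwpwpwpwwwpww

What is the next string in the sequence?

Rewriting the 16 symbols of wpwwwpwpwpwwwpww one by one yields wp ww wp wp wp ww wp ww wp ww wp wp wp ww wp wp; concatenated:

wpwwwpwpwpwwwpwwwpwwwpwpwpwwwpwp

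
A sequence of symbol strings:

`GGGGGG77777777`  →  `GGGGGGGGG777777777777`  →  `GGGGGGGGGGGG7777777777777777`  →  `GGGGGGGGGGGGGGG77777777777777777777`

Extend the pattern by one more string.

GGGGGGGGGGGGGGGGGG777777777777777777777777

The n-th term is 3n G's then 4n 7's, where the shown terms are n = 2, 3, 4, 5.
At n = 6 the blocks have lengths 18, 24.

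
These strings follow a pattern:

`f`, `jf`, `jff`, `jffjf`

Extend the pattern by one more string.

From term 3 onward, concatenate the last term with the second-to-last: jf·f = jff, jff·jf = jffjf, …
Continuing: jffjf · jff gives term 5.

jffjfjff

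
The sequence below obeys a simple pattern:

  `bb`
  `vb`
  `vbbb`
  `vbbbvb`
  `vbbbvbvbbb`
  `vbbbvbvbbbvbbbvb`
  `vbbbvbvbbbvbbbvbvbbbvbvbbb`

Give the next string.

Each term (from the third on) is the previous term followed by the one before it: term 3 = vb·bb = vbbb.
So term 8 is vbbbvbvbbbvbbbvbvbbbvbvbbb·vbbbvbvbbbvbbbvb.

vbbbvbvbbbvbbbvbvbbbvbvbbbvbbbvbvbbbvbbbvb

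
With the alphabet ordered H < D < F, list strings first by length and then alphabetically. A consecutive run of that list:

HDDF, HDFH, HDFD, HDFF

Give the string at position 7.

HFHF

Stepping forward 3 times from HDFF: HDFF → HFHH → HFHD, then the target.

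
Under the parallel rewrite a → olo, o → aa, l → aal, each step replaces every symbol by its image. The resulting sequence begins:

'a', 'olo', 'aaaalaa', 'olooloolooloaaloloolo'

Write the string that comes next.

φ(olooloolooloaaloloolo) expands symbol-by-symbol to aa aal aa aa aal aa aa aal aa aa aal aa olo olo aal aa aal aa aa aal aa; joining the 21 pieces gives the next term.

aaaalaaaaaalaaaaaalaaaaaalaaolooloaalaaaalaaaaaalaa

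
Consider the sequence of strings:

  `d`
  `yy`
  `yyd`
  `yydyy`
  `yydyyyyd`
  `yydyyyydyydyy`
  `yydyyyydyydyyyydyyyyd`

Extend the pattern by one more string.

From term 3 onward, concatenate the last term with the second-to-last: yy·d = yyd, yyd·yy = yydyy, …
So term 8 is yydyyyydyydyyyydyyyyd·yydyyyydyydyy.

yydyyyydyydyyyydyyyydyydyyyydyydyy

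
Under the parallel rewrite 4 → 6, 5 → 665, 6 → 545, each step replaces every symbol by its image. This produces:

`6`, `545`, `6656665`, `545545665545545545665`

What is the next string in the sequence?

Applying the rule to each of the 21 symbols of 545545665545545545665 gives the pieces 665 6 665 665 6 665 545 545 665 665 6 665 665 6 665 665 6 665 545 545 665, which concatenate to the answer.

66566656656665545545665665666566566656656665545545665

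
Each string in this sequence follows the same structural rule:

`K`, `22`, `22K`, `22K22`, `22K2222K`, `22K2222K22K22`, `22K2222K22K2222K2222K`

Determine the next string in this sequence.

22K2222K22K2222K2222K22K2222K22K22

This is a Fibonacci-style word recurrence s(k) = s(k−1)·s(k−2): e.g. 22·K = 22K.
So term 8 is 22K2222K22K2222K2222K·22K2222K22K22.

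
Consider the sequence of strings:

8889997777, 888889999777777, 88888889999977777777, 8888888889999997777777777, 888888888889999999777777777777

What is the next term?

The n-th term is 2n+1 8's then n+2 9's then 2n+2 7's (n = 1, 2, …).
Setting n = 6 gives 13, 8, 14 characters in each block.

88888888888889999999977777777777777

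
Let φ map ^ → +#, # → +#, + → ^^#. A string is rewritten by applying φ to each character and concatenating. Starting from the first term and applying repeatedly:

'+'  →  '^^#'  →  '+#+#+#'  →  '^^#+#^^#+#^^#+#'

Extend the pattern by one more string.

φ(^^#+#^^#+#^^#+#) expands symbol-by-symbol to +# +# +# ^^# +# +# +# +# ^^# +# +# +# +# ^^# +#; joining the 15 pieces gives the next term.

+#+#+#^^#+#+#+#+#^^#+#+#+#+#^^#+#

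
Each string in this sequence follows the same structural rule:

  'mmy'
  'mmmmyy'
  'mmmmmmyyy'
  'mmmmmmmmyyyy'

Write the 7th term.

mmmmmmmmmmmmmmyyyyyyy

Reading off run lengths: m runs 2, 4, 6, 8; y runs 1, 2, 3, 4 — each is linear in n (n = 1, 2, …).
At n = 7 the blocks have lengths 14, 7.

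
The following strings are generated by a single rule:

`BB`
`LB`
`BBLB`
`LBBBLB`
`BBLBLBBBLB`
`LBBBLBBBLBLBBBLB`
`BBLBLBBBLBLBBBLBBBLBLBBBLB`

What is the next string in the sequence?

LBBBLBBBLBLBBBLBBBLBLBBBLBLBBBLBBBLBLBBBLB

This is a Fibonacci-style word recurrence s(k) = s(k−2)·s(k−1): e.g. BB·LB = BBLB.
Continuing: LBBBLBBBLBLBBBLB · BBLBLBBBLBLBBBLBBBLBLBBBLB gives term 8.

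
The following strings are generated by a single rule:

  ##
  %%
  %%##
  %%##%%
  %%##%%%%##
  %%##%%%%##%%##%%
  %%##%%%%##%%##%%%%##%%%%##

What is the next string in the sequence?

Each term (from the third on) is the previous term followed by the one before it: term 3 = %%·## = %%##.
So term 8 is %%##%%%%##%%##%%%%##%%%%##·%%##%%%%##%%##%%.

%%##%%%%##%%##%%%%##%%%%##%%##%%%%##%%##%%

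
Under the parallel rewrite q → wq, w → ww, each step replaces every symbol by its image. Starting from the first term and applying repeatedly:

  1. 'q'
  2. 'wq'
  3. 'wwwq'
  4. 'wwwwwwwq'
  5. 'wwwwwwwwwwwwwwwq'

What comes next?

wwwwwwwwwwwwwwwwwwwwwwwwwwwwwwwq

Applying the rule to each of the 16 symbols of wwwwwwwwwwwwwwwq gives the pieces ww ww ww ww ww ww ww ww ww ww ww ww ww ww ww wq, which concatenate to the answer.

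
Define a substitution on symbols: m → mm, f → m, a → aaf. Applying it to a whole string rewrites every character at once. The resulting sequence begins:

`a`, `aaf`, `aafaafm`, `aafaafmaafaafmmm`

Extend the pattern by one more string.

aafaafmaafaafmmmaafaafmaafaafmmmmmmm

Replace each of the 16 characters of aafaafmaafaafmmm in place — aaf aaf m aaf aaf m mm aaf aaf m aaf aaf m mm mm mm — and concatenate.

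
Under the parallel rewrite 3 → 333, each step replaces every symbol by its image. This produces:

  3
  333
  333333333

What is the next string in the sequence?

333333333333333333333333333

Apply φ to 333333333 symbol by symbol: 3→333, 3→333, 3→333, 3→333, 3→333, 3→333, 3→333, 3→333, 3→333; joined: 333 333 333 333 333 333 333 333 333.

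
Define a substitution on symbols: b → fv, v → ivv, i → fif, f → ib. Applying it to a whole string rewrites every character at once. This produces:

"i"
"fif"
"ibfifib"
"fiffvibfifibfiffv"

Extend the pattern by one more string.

ibfifibibivvfiffvibfifibfiffvibfifibibivv

φ(fiffvibfifibfiffv) expands symbol-by-symbol to ib fif ib ib ivv fif fv ib fif ib fif fv ib fif ib ib ivv; joining the 17 pieces gives the next term.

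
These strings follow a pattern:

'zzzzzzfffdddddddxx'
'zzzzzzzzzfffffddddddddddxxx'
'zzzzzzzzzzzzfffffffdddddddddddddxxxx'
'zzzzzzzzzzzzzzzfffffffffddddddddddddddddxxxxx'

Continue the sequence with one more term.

zzzzzzzzzzzzzzzzzzfffffffffffdddddddddddddddddddxxxxxx

Term n consists of 3n z's, followed by 2n-1 f's, followed by 3n+1 d's, followed by n x's, where the shown terms are n = 2, 3, 4, 5.
Setting n = 6 gives 18, 11, 19, 6 characters in each block.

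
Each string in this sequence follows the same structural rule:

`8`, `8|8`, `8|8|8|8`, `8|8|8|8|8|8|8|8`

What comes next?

Each string is two copies of the previous one joined by '|'.
One more doubling of 8|8|8|8|8|8|8|8 gives the answer.

8|8|8|8|8|8|8|8|8|8|8|8|8|8|8|8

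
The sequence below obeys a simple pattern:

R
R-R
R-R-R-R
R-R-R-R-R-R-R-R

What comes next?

s(k+1) = s(k)·-·s(k) — each term doubles the last with '-' between the halves.
Doubling R-R-R-R-R-R-R-R with '-' between the halves:

R-R-R-R-R-R-R-R-R-R-R-R-R-R-R-R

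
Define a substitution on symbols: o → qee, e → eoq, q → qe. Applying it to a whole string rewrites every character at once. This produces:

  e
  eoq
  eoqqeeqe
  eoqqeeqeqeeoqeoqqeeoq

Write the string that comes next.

Replace each of the 21 characters of eoqqeeqeqeeoqeoqqeeoq in place — eoq qee qe qe eoq eoq qe eoq qe eoq eoq qee qe eoq qee qe qe eoq eoq qee qe — and concatenate.

eoqqeeqeqeeoqeoqqeeoqqeeoqeoqqeeqeeoqqeeqeqeeoqeoqqeeqe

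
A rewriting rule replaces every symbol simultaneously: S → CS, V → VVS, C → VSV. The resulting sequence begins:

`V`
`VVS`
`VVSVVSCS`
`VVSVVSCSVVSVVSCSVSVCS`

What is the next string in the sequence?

VVSVVSCSVVSVVSCSVSVCSVVSVVSCSVVSVVSCSVSVCSVVSCSVVSVSVCS

φ(VVSVVSCSVVSVVSCSVSVCS) expands symbol-by-symbol to VVS VVS CS VVS VVS CS VSV CS VVS VVS CS VVS VVS CS VSV CS VVS CS VVS VSV CS; joining the 21 pieces gives the next term.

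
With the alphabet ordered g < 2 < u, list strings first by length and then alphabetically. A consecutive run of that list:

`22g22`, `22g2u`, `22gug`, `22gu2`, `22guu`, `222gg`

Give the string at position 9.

2222g

Stepping forward 3 times from 222gg: 222gg → 222g2 → 222gu, then the target.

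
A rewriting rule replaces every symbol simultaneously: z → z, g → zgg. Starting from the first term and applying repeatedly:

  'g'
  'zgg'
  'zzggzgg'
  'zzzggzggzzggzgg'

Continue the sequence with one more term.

Applying the rule to each of the 15 symbols of zzzggzggzzggzgg gives the pieces z z z zgg zgg z zgg zgg z z zgg zgg z zgg zgg, which concatenate to the answer.

zzzzggzggzzggzggzzzggzggzzggzgg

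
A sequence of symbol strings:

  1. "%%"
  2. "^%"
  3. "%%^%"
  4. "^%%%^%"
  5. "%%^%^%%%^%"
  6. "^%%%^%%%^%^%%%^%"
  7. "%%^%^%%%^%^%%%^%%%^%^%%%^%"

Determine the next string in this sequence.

^%%%^%%%^%^%%%^%%%^%^%%%^%^%%%^%%%^%^%%%^%

This is a Fibonacci-style word recurrence s(k) = s(k−2)·s(k−1): e.g. %%·^% = %%^%.
So term 8 is ^%%%^%%%^%^%%%^%·%%^%^%%%^%^%%%^%%%^%^%%%^%.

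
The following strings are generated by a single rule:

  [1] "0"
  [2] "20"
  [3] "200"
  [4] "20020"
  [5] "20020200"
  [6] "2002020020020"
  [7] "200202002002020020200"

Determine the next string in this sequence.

2002020020020200202002002020020020

This is a Fibonacci-style word recurrence s(k) = s(k−1)·s(k−2): e.g. 20·0 = 200.
Continuing: 200202002002020020200 · 2002020020020 gives term 8.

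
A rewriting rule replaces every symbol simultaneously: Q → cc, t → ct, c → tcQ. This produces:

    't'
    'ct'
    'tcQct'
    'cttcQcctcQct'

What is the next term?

tcQctcttcQcctcQtcQcttcQcctcQct

Expanding cttcQcctcQct: c→tcQ, t→ct, t→ct, c→tcQ, Q→cc, c→tcQ, c→tcQ, t→ct, c→tcQ, Q→cc, c→tcQ, t→ct. Concatenated: tcQ ct ct tcQ cc tcQ tcQ ct tcQ cc tcQ ct.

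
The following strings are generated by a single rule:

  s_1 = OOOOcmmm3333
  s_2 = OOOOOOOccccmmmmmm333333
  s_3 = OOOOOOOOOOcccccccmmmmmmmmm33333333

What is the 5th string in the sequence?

The n-th term is 3n+1 O's then 3n-2 c's then 3n m's then 2n+2 3's (n = 1, 2, …).
At n = 5 the blocks have lengths 16, 13, 15, 12.

OOOOOOOOOOOOOOOOcccccccccccccmmmmmmmmmmmmmmm333333333333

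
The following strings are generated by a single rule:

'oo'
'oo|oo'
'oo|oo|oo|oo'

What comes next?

s(k+1) = s(k)·|·s(k) — each term doubles the last with '|' between the halves.
Doubling oo|oo|oo|oo with '|' between the halves:

oo|oo|oo|oo|oo|oo|oo|oo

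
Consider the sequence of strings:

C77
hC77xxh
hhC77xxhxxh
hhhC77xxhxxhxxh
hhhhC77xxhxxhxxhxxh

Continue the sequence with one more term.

s(k+1) = h·s(k)·xxh, so each term gains h as a prefix and xxh as a suffix.
Applying this once more to hhhhC77xxhxxhxxhxxh:

hhhhhC77xxhxxhxxhxxhxxh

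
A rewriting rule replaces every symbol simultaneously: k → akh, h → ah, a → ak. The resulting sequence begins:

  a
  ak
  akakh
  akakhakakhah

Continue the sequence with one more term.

Apply φ to akakhakakhah symbol by symbol: a→ak, k→akh, a→ak, k→akh, h→ah, a→ak, k→akh, a→ak, k→akh, h→ah, a→ak, h→ah; joined: ak akh ak akh ah ak akh ak akh ah ak ah.

akakhakakhahakakhakakhahakah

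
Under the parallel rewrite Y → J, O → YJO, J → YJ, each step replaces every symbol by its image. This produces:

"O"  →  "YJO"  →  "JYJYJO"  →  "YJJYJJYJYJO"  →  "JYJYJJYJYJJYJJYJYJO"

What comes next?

Applying the rule to each of the 19 symbols of JYJYJJYJYJJYJJYJYJO gives the pieces YJ J YJ J YJ YJ J YJ J YJ YJ J YJ YJ J YJ J YJ YJO, which concatenate to the answer.

YJJYJJYJYJJYJJYJYJJYJYJJYJJYJYJO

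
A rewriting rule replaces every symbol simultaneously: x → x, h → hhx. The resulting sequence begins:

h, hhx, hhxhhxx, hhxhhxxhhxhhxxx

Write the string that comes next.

Rewriting the 15 symbols of hhxhhxxhhxhhxxx one by one yields hhx hhx x hhx hhx x x hhx hhx x hhx hhx x x x; concatenated:

hhxhhxxhhxhhxxxhhxhhxxhhxhhxxxx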